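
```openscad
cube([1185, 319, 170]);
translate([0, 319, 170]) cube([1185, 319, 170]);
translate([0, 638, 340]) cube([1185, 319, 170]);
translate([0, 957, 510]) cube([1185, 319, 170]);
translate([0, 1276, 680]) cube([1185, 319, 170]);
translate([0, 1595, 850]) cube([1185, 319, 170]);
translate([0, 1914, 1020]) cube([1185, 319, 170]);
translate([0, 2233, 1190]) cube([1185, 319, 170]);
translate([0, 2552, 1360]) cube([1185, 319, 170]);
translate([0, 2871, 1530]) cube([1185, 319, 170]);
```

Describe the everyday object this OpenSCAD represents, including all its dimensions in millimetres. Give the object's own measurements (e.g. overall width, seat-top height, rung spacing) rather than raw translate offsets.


A straight staircase of 10 solid steps. Each step is 1185 mm wide (x), 319 mm deep (y, the going) and 170 mm tall (the rise). The first step rests on the floor; each subsequent step sits one going further in +y and one rise higher in +z, directly behind and above the previous step with no overlap.


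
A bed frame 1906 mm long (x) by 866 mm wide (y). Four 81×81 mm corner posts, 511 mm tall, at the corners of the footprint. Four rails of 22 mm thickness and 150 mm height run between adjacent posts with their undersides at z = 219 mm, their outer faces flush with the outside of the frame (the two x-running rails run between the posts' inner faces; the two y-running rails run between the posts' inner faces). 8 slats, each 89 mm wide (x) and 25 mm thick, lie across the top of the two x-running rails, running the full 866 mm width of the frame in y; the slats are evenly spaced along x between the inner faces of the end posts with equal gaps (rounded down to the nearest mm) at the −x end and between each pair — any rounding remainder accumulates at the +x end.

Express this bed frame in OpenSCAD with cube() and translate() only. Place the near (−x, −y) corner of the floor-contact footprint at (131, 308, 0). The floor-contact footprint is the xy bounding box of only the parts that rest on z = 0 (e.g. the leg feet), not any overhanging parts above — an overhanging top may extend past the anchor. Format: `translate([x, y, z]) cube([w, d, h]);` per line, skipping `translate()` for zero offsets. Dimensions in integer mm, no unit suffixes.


translate([131, 308, 0]) cube([81, 81, 511]);
translate([131, 1093, 0]) cube([81, 81, 511]);
translate([1956, 308, 0]) cube([81, 81, 511]);
translate([1956, 1093, 0]) cube([81, 81, 511]);
translate([212, 308, 219]) cube([1744, 22, 150]);
translate([212, 1152, 219]) cube([1744, 22, 150]);
translate([131, 389, 219]) cube([22, 704, 150]);
translate([2015, 389, 219]) cube([22, 704, 150]);
translate([326, 308, 369]) cube([89, 866, 25]);
translate([529, 308, 369]) cube([89, 866, 25]);
translate([732, 308, 369]) cube([89, 866, 25]);
translate([935, 308, 369]) cube([89, 866, 25]);
translate([1138, 308, 369]) cube([89, 866, 25]);
translate([1341, 308, 369]) cube([89, 866, 25]);
translate([1544, 308, 369]) cube([89, 866, 25]);
translate([1747, 308, 369]) cube([89, 866, 25]);


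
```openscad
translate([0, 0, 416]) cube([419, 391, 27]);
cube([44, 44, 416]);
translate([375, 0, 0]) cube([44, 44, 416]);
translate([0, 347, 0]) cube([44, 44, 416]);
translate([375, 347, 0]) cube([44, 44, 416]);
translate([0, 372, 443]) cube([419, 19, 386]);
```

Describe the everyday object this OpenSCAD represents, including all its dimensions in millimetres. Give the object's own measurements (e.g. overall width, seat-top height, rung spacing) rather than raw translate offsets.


A chair. The seat is a 419×391×27 mm slab with its top at z = 443 mm, on four 44×44 mm corner legs (flush with the seat edges, standing on z = 0). A flat backrest 19 mm thick, 386 mm tall, spans the full seat width and rises from the seat top along its +y edge, rear face flush with the rear of the seat.


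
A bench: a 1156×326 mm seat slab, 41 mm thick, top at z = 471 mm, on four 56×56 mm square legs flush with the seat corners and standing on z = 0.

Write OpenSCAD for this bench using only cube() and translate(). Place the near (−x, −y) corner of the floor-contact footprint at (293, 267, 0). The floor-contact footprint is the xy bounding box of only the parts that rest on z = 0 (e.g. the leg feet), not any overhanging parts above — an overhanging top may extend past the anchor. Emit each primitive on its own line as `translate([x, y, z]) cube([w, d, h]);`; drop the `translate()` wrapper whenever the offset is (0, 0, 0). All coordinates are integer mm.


translate([293, 267, 430]) cube([1156, 326, 41]);
translate([293, 267, 0]) cube([56, 56, 430]);
translate([293, 537, 0]) cube([56, 56, 430]);
translate([1393, 267, 0]) cube([56, 56, 430]);
translate([1393, 537, 0]) cube([56, 56, 430]);


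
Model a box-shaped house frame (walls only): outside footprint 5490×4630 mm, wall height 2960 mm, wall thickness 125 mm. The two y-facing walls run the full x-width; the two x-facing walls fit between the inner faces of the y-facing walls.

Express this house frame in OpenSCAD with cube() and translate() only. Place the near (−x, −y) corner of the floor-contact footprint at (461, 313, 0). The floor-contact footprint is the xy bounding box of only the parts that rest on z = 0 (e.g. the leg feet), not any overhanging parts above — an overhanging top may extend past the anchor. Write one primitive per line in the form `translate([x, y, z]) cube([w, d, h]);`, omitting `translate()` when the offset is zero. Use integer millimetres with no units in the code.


translate([461, 313, 0]) cube([5490, 125, 2960]);
translate([461, 4818, 0]) cube([5490, 125, 2960]);
translate([461, 438, 0]) cube([125, 4380, 2960]);
translate([5826, 438, 0]) cube([125, 4380, 2960]);


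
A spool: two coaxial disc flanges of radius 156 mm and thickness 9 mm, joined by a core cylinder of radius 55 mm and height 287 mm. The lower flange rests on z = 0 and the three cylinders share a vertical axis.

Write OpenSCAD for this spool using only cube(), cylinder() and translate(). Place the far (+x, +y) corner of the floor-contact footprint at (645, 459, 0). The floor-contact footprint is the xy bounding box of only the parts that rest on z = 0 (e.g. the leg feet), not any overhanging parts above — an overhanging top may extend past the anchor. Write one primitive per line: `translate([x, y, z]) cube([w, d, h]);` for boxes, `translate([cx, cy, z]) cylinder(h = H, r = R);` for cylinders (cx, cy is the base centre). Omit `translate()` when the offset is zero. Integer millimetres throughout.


translate([489, 303, 0]) cylinder(h = 9, r = 156);
translate([489, 303, 9]) cylinder(h = 287, r = 55);
translate([489, 303, 296]) cylinder(h = 9, r = 156);


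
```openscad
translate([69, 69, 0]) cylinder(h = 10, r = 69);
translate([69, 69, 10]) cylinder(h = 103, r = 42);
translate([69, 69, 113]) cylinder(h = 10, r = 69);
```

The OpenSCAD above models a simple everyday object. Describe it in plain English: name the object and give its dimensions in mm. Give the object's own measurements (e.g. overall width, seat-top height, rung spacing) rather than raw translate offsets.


A spool: two coaxial disc flanges of radius 69 mm and thickness 10 mm, joined by a core cylinder of radius 42 mm and height 103 mm. The lower flange rests on z = 0 and the three cylinders share a vertical axis.


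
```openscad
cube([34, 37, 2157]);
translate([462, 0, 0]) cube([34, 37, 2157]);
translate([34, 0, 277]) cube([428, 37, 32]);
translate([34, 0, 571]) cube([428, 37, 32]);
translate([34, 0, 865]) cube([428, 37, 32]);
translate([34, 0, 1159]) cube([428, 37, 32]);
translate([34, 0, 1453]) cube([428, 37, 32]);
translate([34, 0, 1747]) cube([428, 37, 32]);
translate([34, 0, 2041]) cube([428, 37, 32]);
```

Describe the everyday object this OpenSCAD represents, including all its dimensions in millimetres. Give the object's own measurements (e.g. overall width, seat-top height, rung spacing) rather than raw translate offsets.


A straight ladder. Two 34×37 mm vertical rails, 2157 mm tall, stand 496 mm apart (outside-to-outside) with their front faces coplanar on the −y side. 7 rungs, each 37 mm deep and 32 mm tall, span between the inner faces of the rails, front faces flush with the rails. The lowest rung's underside is at z = 277 mm and rungs are spaced 294 mm apart (underside to underside).


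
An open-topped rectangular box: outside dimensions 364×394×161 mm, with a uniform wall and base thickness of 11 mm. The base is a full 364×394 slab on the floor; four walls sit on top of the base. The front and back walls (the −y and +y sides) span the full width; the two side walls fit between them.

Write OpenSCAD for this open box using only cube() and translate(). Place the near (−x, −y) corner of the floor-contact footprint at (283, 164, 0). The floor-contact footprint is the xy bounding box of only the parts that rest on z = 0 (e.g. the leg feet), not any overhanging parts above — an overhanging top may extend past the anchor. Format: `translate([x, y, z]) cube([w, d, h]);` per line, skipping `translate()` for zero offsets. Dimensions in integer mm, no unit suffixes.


translate([283, 164, 0]) cube([364, 394, 11]);
translate([283, 164, 11]) cube([364, 11, 150]);
translate([283, 547, 11]) cube([364, 11, 150]);
translate([283, 175, 11]) cube([11, 372, 150]);
translate([636, 175, 11]) cube([11, 372, 150]);


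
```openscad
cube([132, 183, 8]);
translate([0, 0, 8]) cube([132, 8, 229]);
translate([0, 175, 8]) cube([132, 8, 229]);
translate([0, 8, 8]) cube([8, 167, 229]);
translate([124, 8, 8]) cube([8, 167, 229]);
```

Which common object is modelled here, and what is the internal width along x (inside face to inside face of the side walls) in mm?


An open box. The internal width is 116 mm.

A 132×183 base slab with four walls standing on it — an open box. The base is 132 mm wide and the walls are 8 mm thick, so the internal width is 132 − 2 × 8 = 116 mm.


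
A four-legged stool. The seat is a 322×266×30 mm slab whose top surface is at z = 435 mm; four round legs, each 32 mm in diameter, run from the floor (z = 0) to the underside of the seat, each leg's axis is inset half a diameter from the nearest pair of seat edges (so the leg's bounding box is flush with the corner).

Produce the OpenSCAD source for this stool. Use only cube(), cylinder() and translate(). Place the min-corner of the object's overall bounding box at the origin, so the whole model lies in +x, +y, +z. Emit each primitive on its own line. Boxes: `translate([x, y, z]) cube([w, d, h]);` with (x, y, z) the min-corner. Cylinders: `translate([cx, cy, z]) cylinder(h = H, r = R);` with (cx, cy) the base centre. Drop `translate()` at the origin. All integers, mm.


translate([0, 0, 405]) cube([322, 266, 30]);
translate([16, 16, 0]) cylinder(h = 405, r = 16);
translate([306, 16, 0]) cylinder(h = 405, r = 16);
translate([16, 250, 0]) cylinder(h = 405, r = 16);
translate([306, 250, 0]) cylinder(h = 405, r = 16);


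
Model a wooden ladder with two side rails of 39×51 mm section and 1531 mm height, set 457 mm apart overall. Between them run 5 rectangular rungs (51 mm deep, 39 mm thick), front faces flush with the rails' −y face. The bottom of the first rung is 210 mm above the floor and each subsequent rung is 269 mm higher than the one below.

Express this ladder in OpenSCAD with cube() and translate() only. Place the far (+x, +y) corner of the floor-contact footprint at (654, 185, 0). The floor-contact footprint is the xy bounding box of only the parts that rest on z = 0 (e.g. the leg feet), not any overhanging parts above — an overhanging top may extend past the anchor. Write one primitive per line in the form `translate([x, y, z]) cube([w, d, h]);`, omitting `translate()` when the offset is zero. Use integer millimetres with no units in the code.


translate([197, 134, 0]) cube([39, 51, 1531]);
translate([615, 134, 0]) cube([39, 51, 1531]);
translate([236, 134, 210]) cube([379, 51, 39]);
translate([236, 134, 479]) cube([379, 51, 39]);
translate([236, 134, 748]) cube([379, 51, 39]);
translate([236, 134, 1017]) cube([379, 51, 39]);
translate([236, 134, 1286]) cube([379, 51, 39]);


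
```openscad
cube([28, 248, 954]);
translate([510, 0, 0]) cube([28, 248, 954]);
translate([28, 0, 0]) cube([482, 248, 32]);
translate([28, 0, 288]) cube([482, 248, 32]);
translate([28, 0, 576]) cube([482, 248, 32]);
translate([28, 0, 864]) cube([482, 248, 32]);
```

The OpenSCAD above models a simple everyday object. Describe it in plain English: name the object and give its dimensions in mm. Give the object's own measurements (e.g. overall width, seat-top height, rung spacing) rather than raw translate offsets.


An open bookshelf. Two side panels, each 28 mm thick, 248 mm deep and 954 mm tall, stand 538 mm apart (outside-to-outside). Between them sit 4 shelves, each 32 mm thick and 248 mm deep, spanning the full gap between the sides. The bottom shelf rests on the floor (its underside at z = 0) and the clear gap between one shelf's top and the next shelf's underside is 256 mm.


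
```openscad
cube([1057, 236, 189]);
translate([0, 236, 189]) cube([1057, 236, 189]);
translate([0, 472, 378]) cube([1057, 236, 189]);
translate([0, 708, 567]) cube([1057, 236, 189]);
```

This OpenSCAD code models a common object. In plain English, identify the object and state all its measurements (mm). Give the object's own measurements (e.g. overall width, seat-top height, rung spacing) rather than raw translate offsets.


A straight staircase of 4 solid steps. Each step is 1057 mm wide (x), 236 mm deep (y, the going) and 189 mm tall (the rise). The first step rests on the floor; each subsequent step sits one going further in +y and one rise higher in +z, directly behind and above the previous step with no overlap.


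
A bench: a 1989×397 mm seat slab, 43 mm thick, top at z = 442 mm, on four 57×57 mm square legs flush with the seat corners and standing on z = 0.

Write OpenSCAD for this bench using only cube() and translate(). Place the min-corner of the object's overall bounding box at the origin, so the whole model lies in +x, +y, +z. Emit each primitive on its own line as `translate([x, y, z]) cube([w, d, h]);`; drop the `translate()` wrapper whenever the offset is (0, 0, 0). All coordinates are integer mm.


translate([0, 0, 399]) cube([1989, 397, 43]);
cube([57, 57, 399]);
translate([0, 340, 0]) cube([57, 57, 399]);
translate([1932, 0, 0]) cube([57, 57, 399]);
translate([1932, 340, 0]) cube([57, 57, 399]);


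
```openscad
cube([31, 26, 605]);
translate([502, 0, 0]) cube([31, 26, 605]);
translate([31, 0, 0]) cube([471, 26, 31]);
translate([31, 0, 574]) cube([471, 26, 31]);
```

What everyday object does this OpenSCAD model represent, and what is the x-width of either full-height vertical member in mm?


A picture frame. The border width is 31 mm.

Four thin pieces enclosing a rectangular opening — a picture frame. The two full-height stiles are 605 mm tall; the top rail sits at z = 574 and is 31 mm tall, so the border above the opening is 605 − 574 = 31 mm, matching the stile x-width.


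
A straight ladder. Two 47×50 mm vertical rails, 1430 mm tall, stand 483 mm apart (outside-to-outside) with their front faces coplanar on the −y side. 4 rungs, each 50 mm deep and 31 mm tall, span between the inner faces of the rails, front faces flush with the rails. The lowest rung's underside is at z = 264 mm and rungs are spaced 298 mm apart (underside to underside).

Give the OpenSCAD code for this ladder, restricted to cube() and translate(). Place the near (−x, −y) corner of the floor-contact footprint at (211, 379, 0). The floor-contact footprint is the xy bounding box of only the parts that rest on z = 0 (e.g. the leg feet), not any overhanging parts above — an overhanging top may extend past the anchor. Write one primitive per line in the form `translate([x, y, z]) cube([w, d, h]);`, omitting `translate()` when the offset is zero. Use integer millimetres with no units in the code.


// rung span = 483 - 2*47 = 389
// rung[k] z = 264 + k*298
translate([211, 379, 0]) cube([47, 50, 1430]);
translate([647, 379, 0]) cube([47, 50, 1430]);
translate([258, 379, 264]) cube([389, 50, 31]);
translate([258, 379, 562]) cube([389, 50, 31]);
translate([258, 379, 860]) cube([389, 50, 31]);
translate([258, 379, 1158]) cube([389, 50, 31]);


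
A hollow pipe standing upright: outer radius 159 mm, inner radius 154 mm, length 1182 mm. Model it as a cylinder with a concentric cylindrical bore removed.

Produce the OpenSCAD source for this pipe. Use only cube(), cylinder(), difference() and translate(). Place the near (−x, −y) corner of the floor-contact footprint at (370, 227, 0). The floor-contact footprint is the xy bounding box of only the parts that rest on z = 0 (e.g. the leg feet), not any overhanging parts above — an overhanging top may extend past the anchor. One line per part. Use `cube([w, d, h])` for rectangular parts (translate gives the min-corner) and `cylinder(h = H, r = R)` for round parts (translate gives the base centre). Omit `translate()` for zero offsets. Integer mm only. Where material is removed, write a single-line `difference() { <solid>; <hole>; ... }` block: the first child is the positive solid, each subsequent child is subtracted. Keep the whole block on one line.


difference() { translate([529, 386, 0]) cylinder(h = 1182, r = 159); translate([529, 386, 0]) cylinder(h = 1182, r = 154); }


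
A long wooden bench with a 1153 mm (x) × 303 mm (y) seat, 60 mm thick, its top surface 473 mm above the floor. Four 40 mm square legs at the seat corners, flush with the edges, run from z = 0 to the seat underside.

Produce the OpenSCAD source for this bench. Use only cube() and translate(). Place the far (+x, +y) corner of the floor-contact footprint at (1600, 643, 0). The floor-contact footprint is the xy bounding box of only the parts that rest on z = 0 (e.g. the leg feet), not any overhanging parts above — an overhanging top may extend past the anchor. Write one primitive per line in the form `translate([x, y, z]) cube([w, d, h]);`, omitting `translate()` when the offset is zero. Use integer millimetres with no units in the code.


translate([447, 340, 413]) cube([1153, 303, 60]);
translate([447, 340, 0]) cube([40, 40, 413]);
translate([447, 603, 0]) cube([40, 40, 413]);
translate([1560, 340, 0]) cube([40, 40, 413]);
translate([1560, 603, 0]) cube([40, 40, 413]);


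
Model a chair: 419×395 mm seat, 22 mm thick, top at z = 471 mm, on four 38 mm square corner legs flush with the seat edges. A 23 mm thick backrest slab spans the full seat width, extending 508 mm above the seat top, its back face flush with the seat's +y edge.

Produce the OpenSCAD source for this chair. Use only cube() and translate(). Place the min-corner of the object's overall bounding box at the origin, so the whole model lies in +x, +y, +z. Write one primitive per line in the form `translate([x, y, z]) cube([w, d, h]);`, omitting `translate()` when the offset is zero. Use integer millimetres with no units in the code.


translate([0, 0, 449]) cube([419, 395, 22]);
cube([38, 38, 449]);
translate([381, 0, 0]) cube([38, 38, 449]);
translate([0, 357, 0]) cube([38, 38, 449]);
translate([381, 357, 0]) cube([38, 38, 449]);
translate([0, 372, 471]) cube([419, 23, 508]);


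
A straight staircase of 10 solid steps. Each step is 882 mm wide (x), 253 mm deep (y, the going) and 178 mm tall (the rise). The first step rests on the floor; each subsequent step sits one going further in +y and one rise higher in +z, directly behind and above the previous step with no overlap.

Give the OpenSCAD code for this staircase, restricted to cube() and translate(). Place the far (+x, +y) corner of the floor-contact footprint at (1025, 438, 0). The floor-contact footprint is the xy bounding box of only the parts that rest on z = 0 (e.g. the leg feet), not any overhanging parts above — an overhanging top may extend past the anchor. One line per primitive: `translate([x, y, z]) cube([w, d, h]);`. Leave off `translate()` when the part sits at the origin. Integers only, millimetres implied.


translate([143, 185, 0]) cube([882, 253, 178]);
translate([143, 438, 178]) cube([882, 253, 178]);
translate([143, 691, 356]) cube([882, 253, 178]);
translate([143, 944, 534]) cube([882, 253, 178]);
translate([143, 1197, 712]) cube([882, 253, 178]);
translate([143, 1450, 890]) cube([882, 253, 178]);
translate([143, 1703, 1068]) cube([882, 253, 178]);
translate([143, 1956, 1246]) cube([882, 253, 178]);
translate([143, 2209, 1424]) cube([882, 253, 178]);
translate([143, 2462, 1602]) cube([882, 253, 178]);


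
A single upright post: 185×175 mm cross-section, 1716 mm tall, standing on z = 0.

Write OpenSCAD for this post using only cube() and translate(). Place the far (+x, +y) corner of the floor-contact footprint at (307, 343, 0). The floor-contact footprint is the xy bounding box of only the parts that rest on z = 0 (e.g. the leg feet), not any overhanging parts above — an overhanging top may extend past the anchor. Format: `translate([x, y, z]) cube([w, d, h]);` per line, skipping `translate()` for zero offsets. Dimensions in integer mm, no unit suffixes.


translate([122, 168, 0]) cube([185, 175, 1716]);


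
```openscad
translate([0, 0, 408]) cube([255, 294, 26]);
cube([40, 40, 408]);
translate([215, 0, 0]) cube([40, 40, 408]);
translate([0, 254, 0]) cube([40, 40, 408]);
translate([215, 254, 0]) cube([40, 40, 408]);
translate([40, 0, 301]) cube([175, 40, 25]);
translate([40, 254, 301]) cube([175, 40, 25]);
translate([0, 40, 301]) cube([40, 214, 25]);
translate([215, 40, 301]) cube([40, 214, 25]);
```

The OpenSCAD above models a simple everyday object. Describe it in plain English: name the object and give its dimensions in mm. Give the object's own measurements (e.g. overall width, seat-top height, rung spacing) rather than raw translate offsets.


A simple wooden stool: a rectangular seat 255 mm (x) by 294 mm (y), 26 mm thick, top face at z = 434 mm, on four square legs, each 40×40 mm in cross-section. The legs rest on z = 0, each flush with a corner of the seat. Four stretchers, 40 mm wide and 25 mm tall, connect adjacent legs with their undersides at z = 301 mm, each running between the inner faces of the legs it joins and aligned with the legs' outer faces on the other axis.


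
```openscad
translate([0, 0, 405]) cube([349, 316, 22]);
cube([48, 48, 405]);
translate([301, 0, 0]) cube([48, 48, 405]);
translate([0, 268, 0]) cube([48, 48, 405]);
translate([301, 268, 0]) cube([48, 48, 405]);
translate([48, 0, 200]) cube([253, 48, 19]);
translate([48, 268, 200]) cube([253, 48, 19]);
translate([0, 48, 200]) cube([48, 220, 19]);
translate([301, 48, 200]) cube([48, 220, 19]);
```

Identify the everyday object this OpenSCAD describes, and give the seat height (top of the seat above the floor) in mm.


A stool. The seat height is 427 mm.

A 349×316×22 slab at z = 405 on four corner posts — a stool. The seat top is 405 + 22 = 427 mm.


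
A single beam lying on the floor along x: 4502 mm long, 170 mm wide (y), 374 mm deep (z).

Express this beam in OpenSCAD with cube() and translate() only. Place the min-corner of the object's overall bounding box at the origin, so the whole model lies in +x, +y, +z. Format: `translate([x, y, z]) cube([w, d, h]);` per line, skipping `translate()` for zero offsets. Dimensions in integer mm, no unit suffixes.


cube([4502, 170, 374]);


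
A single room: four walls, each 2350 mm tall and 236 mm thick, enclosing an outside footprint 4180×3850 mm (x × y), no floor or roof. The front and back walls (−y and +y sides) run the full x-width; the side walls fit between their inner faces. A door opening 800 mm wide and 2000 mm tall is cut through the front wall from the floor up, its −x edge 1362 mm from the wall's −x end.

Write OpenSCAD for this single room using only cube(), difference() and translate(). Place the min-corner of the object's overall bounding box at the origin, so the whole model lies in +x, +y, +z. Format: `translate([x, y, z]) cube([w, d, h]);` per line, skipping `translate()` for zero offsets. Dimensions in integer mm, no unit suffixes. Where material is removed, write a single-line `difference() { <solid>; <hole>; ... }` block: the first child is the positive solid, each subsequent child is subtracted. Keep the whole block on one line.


difference() { cube([4180, 236, 2350]); translate([1362, 0, 0]) cube([800, 236, 2000]); }
translate([0, 3614, 0]) cube([4180, 236, 2350]);
translate([0, 236, 0]) cube([236, 3378, 2350]);
translate([3944, 236, 0]) cube([236, 3378, 2350]);


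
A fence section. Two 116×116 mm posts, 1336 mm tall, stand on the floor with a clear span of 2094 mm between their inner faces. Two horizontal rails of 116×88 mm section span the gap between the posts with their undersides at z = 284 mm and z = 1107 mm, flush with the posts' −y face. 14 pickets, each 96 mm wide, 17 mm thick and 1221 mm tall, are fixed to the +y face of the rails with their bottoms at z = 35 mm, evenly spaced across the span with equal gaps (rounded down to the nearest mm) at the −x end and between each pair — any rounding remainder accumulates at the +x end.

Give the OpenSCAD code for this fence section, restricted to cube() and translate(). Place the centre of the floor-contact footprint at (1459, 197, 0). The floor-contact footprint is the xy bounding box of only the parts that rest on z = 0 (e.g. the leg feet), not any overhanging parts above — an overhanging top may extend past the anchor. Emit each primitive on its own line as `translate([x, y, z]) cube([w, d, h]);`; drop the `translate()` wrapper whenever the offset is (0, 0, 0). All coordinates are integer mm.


translate([296, 139, 0]) cube([116, 116, 1336]);
translate([2506, 139, 0]) cube([116, 116, 1336]);
translate([412, 139, 284]) cube([2094, 116, 88]);
translate([412, 139, 1107]) cube([2094, 116, 88]);
translate([462, 255, 35]) cube([96, 17, 1221]);
translate([608, 255, 35]) cube([96, 17, 1221]);
translate([754, 255, 35]) cube([96, 17, 1221]);
translate([900, 255, 35]) cube([96, 17, 1221]);
translate([1046, 255, 35]) cube([96, 17, 1221]);
translate([1192, 255, 35]) cube([96, 17, 1221]);
translate([1338, 255, 35]) cube([96, 17, 1221]);
translate([1484, 255, 35]) cube([96, 17, 1221]);
translate([1630, 255, 35]) cube([96, 17, 1221]);
translate([1776, 255, 35]) cube([96, 17, 1221]);
translate([1922, 255, 35]) cube([96, 17, 1221]);
translate([2068, 255, 35]) cube([96, 17, 1221]);
translate([2214, 255, 35]) cube([96, 17, 1221]);
translate([2360, 255, 35]) cube([96, 17, 1221]);


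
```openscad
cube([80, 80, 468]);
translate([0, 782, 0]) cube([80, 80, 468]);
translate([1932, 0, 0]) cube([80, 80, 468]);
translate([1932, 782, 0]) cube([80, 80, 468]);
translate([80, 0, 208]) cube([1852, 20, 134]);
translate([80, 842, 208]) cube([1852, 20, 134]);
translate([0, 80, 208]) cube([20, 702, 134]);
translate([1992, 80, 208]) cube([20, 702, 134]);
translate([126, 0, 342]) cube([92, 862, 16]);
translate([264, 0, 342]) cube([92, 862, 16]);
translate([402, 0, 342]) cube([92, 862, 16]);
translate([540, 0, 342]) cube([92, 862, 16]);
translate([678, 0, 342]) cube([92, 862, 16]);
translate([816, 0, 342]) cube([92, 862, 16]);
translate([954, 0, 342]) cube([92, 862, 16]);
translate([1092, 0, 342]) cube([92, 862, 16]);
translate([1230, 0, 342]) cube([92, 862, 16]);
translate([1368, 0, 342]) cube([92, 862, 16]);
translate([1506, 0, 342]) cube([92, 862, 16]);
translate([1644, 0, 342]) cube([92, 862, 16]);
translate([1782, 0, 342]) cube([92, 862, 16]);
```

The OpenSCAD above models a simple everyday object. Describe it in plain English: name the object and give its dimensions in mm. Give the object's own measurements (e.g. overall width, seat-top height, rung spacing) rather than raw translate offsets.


A bed frame 2012 mm long (x) by 862 mm wide (y). Four 80×80 mm corner posts, 468 mm tall, at the corners of the footprint. Four rails of 20 mm thickness and 134 mm height run between adjacent posts with their undersides at z = 208 mm, their outer faces flush with the outside of the frame (the two x-running rails run between the posts' inner faces; the two y-running rails run between the posts' inner faces). 13 slats, each 92 mm wide (x) and 16 mm thick, lie across the top of the two x-running rails, running the full 862 mm width of the frame in y; along x they sit between the end posts with a 46 mm gap after the −x posts and between neighbouring slats, leaving 58 mm before the +x posts.


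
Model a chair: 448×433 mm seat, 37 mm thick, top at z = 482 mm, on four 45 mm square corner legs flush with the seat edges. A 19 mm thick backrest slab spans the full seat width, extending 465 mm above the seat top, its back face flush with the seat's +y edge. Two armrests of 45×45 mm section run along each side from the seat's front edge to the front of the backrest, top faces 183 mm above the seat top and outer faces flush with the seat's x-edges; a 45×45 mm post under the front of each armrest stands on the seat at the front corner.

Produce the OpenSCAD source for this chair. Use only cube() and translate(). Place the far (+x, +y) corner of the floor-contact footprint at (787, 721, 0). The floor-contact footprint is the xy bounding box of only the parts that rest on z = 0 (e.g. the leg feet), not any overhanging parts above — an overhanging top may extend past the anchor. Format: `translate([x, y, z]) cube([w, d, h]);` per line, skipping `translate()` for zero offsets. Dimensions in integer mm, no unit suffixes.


// leg_h = 482 - 37 = 445
// arm post h = 183 - 45 = 138
translate([339, 288, 445]) cube([448, 433, 37]);
translate([339, 288, 0]) cube([45, 45, 445]);
translate([742, 288, 0]) cube([45, 45, 445]);
translate([339, 676, 0]) cube([45, 45, 445]);
translate([742, 676, 0]) cube([45, 45, 445]);
translate([339, 702, 482]) cube([448, 19, 465]);
translate([339, 288, 620]) cube([45, 414, 45]);
translate([742, 288, 620]) cube([45, 414, 45]);
translate([339, 288, 482]) cube([45, 45, 138]);
translate([742, 288, 482]) cube([45, 45, 138]);


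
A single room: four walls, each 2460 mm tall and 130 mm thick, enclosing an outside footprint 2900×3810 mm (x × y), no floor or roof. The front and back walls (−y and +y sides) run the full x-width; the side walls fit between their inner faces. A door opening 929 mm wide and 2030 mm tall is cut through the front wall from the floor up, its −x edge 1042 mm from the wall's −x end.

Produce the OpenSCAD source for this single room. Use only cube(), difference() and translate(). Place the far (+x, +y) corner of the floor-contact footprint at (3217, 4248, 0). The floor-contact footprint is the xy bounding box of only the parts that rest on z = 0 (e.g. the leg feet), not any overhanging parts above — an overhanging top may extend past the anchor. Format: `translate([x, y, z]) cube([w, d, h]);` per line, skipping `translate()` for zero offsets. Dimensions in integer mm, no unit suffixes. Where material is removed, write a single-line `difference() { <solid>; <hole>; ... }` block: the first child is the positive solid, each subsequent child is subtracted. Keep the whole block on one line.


difference() { translate([317, 438, 0]) cube([2900, 130, 2460]); translate([1359, 438, 0]) cube([929, 130, 2030]); }
translate([317, 4118, 0]) cube([2900, 130, 2460]);
translate([317, 568, 0]) cube([130, 3550, 2460]);
translate([3087, 568, 0]) cube([130, 3550, 2460]);


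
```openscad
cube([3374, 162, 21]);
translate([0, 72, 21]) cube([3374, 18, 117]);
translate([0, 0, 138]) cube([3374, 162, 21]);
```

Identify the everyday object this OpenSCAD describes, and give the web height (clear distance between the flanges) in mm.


An I-beam. The web height is 117 mm.

Two wide flanges with a thin centred web — an I-beam. Overall 159 mm minus two 21 mm flanges gives a web of 159 − 2·21 = 117 mm.


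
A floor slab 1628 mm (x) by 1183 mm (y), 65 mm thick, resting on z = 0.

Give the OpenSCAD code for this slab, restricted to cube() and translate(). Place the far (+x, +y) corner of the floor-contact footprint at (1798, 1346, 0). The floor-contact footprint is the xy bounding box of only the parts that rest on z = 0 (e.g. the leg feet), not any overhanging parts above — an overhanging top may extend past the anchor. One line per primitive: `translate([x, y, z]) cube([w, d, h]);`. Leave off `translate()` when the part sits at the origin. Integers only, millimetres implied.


translate([170, 163, 0]) cube([1628, 1183, 65]);


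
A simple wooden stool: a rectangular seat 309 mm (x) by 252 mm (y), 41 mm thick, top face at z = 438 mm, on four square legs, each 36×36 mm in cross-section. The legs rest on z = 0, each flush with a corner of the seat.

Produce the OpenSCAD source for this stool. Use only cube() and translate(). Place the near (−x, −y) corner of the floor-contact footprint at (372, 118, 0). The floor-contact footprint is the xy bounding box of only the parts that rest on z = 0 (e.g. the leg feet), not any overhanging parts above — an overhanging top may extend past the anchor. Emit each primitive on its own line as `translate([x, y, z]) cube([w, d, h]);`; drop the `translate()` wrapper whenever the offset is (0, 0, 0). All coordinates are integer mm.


// leg_h = 438 - 41 = 397
translate([372, 118, 397]) cube([309, 252, 41]);
translate([372, 118, 0]) cube([36, 36, 397]);
translate([645, 118, 0]) cube([36, 36, 397]);
translate([372, 334, 0]) cube([36, 36, 397]);
translate([645, 334, 0]) cube([36, 36, 397]);


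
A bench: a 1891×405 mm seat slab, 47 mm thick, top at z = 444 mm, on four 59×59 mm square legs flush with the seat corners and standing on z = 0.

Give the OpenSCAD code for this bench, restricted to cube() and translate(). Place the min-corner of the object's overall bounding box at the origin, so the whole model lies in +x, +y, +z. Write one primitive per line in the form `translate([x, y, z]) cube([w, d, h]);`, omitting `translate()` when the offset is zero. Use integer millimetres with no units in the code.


translate([0, 0, 397]) cube([1891, 405, 47]);
cube([59, 59, 397]);
translate([0, 346, 0]) cube([59, 59, 397]);
translate([1832, 0, 0]) cube([59, 59, 397]);
translate([1832, 346, 0]) cube([59, 59, 397]);


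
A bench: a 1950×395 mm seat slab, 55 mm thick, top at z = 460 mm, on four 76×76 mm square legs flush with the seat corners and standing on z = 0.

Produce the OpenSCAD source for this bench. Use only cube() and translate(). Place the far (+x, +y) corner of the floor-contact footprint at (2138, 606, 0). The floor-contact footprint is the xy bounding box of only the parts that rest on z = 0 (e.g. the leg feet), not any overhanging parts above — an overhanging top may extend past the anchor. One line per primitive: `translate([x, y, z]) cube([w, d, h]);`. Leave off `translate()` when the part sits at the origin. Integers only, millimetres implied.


// leg_h = 460 − 55 = 405
translate([188, 211, 405]) cube([1950, 395, 55]);
translate([188, 211, 0]) cube([76, 76, 405]);
translate([188, 530, 0]) cube([76, 76, 405]);
translate([2062, 211, 0]) cube([76, 76, 405]);
translate([2062, 530, 0]) cube([76, 76, 405]);


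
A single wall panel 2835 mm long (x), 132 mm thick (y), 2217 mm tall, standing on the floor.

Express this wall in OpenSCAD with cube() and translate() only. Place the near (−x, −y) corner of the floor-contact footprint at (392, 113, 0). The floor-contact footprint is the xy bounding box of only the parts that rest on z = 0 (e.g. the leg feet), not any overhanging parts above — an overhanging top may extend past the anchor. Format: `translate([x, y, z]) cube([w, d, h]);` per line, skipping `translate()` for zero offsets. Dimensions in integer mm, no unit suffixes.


translate([392, 113, 0]) cube([2835, 132, 2217]);


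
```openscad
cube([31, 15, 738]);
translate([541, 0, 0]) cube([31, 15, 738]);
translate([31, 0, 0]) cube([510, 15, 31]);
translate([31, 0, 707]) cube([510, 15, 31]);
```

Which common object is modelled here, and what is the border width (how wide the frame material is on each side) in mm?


A picture frame. The border width is 31 mm.

Four thin pieces enclosing a rectangular opening — a picture frame. The two full-height stiles are 738 mm tall; the top rail sits at z = 707 and is 31 mm tall, so the border above the opening is 738 − 707 = 31 mm, matching the stile x-width.


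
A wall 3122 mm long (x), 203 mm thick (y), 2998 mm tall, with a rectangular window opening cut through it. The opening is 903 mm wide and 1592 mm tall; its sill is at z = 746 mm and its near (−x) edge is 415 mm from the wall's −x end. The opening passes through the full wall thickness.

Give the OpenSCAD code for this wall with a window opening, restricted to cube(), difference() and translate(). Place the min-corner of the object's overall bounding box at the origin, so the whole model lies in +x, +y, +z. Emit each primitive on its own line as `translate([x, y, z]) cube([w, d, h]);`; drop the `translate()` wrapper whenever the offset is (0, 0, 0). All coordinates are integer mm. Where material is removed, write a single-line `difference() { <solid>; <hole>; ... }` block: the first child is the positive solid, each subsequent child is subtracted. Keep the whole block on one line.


difference() { cube([3122, 203, 2998]); translate([415, 0, 746]) cube([903, 203, 1592]); }


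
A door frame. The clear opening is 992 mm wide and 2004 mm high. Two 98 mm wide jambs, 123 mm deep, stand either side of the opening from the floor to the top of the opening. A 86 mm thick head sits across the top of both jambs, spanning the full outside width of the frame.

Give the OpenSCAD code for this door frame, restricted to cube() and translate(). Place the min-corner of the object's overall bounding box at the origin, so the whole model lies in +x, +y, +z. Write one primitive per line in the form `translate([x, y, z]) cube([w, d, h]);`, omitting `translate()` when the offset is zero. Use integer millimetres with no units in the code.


cube([98, 123, 2004]);
translate([1090, 0, 0]) cube([98, 123, 2004]);
translate([0, 0, 2004]) cube([1188, 123, 86]);


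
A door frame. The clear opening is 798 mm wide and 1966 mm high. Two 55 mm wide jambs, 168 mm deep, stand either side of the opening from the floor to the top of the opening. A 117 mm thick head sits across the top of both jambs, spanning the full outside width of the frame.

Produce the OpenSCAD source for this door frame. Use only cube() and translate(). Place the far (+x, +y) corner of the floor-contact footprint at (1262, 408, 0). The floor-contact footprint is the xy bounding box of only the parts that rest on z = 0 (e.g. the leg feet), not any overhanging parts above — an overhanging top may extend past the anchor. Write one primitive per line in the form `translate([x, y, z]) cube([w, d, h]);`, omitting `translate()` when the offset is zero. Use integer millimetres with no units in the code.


translate([354, 240, 0]) cube([55, 168, 1966]);
translate([1207, 240, 0]) cube([55, 168, 1966]);
translate([354, 240, 1966]) cube([908, 168, 117]);


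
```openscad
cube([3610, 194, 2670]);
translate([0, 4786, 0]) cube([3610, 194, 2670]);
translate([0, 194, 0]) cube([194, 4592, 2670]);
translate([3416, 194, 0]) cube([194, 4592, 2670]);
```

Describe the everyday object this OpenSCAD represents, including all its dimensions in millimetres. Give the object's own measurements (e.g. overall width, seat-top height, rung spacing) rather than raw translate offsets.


The wall frame of a small rectangular building: four walls, each 2670 mm tall and 194 mm thick, enclosing a footprint 3610 mm (x) by 4980 mm (y) outside-to-outside, with no floor or roof. The front and back walls (the −y and +y sides) span the full width; the two side walls fit between them.


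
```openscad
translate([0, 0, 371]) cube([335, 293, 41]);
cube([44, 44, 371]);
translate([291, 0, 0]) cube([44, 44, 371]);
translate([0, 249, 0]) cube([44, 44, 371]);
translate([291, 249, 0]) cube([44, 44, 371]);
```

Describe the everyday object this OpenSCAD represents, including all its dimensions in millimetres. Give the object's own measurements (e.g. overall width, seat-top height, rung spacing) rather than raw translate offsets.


A four-legged stool. The seat is a 335×293×41 mm slab whose top surface is at z = 412 mm; four square legs, each 44×44 mm in cross-section, run from the floor (z = 0) to the underside of the seat, each flush with a corner of the seat.
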